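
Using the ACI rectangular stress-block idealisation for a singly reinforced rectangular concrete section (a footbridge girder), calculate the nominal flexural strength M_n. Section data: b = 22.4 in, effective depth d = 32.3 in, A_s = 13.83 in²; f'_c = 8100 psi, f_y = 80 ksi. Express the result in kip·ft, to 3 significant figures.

M_n ≈ 2650 kip·ft

T = A_s f_y = 13.83 × 80 = 1106.4 kips.
a = T/(0.85 f'_c b) = 1106.4/(0.85 × 8.1 × 22.4) = 7.174 in.
M_n = T(d − a/2) = 1106.4 × (32.3 − 3.587) = 31768.1 kip·in = 31768.1/12 = 2647.34 kip·ft.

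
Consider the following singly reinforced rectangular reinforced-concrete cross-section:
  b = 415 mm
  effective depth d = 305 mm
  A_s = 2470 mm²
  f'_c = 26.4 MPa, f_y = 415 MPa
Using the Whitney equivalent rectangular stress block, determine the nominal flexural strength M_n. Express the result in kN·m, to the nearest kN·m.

M_n ≈ 256 kN·m

T = A_s f_y = 2470 × 415 = 1025050 N = 1025.05 kN.
From C = T: a = T/(0.85 f'_c b) = 1025050/(0.85 × 26.4 × 415) = 110.07 mm.
M_n = T(d − a/2) = 1025.05 kN × (305 − 55.035) mm = 256.23 kN·m.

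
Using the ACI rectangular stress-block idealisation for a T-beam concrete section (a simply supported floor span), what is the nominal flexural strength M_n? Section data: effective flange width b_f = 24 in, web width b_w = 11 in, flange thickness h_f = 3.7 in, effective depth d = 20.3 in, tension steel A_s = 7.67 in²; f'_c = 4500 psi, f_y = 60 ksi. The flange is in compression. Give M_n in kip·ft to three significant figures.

Tension: T = A_s f_y = 7.67 × 60 = 460.2 kips.
Try a within the flange: a = T/(0.85 f'_c b_f) = 460.2/(0.85 × 4.5 × 24) = 5.013 in.
a = 5.013 > h_f = 3.7 in: the block extends into the web. Split into flange-overhang and web parts.
C_f = 0.85 f'_c (b_f − b_w) h_f = 0.85 × 4.5 × (24 − 11) × 3.7 = 184.0 kips.
Remaining web compression depth: a_w = (T − C_f)/(0.85 f'_c b_w) = (460.2 − 184.0)/(0.85 × 4.5 × 11) = 6.564 in.
M_n = C_f(d − h_f/2) + (T − C_f)(d − a_w/2) = 184.0 × (20.3 − 1.85) + 276.2 × (20.3 − 3.282) = 3394.8 + 4700.4 = 8095.2 kip·in.
M_n = 8095.2/12 = 674.60 kip·ft.

M_n ≈ 675 kip·ft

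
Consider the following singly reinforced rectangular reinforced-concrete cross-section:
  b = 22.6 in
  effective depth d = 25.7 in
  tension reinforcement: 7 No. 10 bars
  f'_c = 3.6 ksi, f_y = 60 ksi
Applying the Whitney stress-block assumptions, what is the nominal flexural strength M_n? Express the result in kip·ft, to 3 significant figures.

M_n ≈ 971 kip·ft

A_s = 7 × 1.27 = 8.89 in².
T = A_s f_y = 8.89 × 60 = 533.4 kips.
a = T/(0.85 f'_c b) = 533.4/(0.85 × 3.6 × 22.6) = 7.713 in.
M_n = T(d − a/2) = 533.4 × (25.7 − 3.8565) = 11651.3 kip·in = 11651.3/12 = 970.94 kip·ft.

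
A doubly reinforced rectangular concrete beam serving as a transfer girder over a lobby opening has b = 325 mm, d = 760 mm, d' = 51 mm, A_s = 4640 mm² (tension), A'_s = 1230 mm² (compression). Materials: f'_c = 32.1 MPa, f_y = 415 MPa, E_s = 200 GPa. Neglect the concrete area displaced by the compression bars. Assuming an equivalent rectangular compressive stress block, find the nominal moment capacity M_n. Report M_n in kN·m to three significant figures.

Assume both tension and compression steel yield.
Net tension couple steel: A_s − A'_s = 3410 mm².
a = (A_s − A'_s) f_y / (0.85 f'_c b) = 1415150/(0.85 × 32.1 × 325) = 159.59 mm.
c = a/β₁ = 159.59/0.821 = 194.38 mm; ε'_s = 0.003(c − d')/c = 0.0022 ≥ f_y/E_s = 0.0021, so compression steel does yield.
M_n = (A_s − A'_s) f_y (d − a/2) + A'_s f_y (d − d') = [1415150 × (760 − 79.795) + 510450 × (760 − 51)] × 10⁻⁶ = 962.59 + 361.91 = 1324.50 kN·m.

M_n ≈ 1320 kN·m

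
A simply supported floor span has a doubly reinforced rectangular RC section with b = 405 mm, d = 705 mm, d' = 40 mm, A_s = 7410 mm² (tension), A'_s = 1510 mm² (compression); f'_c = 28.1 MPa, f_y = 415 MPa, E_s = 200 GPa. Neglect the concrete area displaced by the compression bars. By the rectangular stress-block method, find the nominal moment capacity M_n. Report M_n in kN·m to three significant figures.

Assume both tension and compression steel yield.
Net tension couple steel: A_s − A'_s = 5900 mm².
a = (A_s − A'_s) f_y / (0.85 f'_c b) = 2448500/(0.85 × 28.1 × 405) = 253.12 mm.
c = a/β₁ = 253.12/0.849 = 298.14 mm; ε'_s = 0.003(c − d')/c = 0.0026 ≥ f_y/E_s = 0.0021, so compression steel does yield.
M_n = (A_s − A'_s) f_y (d − a/2) + A'_s f_y (d − d') = [2448500 × (705 − 126.56) + 626650 × (705 − 40)] × 10⁻⁶ = 1416.31 + 416.72 = 1833.03 kN·m.

M_n ≈ 1830 kN·m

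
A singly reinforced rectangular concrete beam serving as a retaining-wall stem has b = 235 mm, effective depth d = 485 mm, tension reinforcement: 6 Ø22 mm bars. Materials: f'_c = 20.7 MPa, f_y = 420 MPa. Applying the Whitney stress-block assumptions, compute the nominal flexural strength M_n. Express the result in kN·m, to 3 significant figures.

A_s = 6 × 380 = 2280 mm².
T = A_s f_y = 2280 × 420 = 957600 N = 957.6 kN.
From C = T: a = T/(0.85 f'_c b) = 957600/(0.85 × 20.7 × 235) = 231.59 mm.
M_n = T(d − a/2) = 957.6 kN × (485 − 115.795) mm = 353.55 kN·m.

M_n ≈ 354 kN·m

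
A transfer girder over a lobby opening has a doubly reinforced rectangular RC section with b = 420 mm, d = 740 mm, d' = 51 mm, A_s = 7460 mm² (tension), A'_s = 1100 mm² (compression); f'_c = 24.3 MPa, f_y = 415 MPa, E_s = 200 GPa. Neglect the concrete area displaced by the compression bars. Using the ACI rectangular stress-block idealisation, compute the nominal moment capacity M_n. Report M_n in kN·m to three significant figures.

M_n ≈ 1870 kN·m

Assume both tension and compression steel yield.
Net tension couple steel: A_s − A'_s = 6360 mm².
a = (A_s − A'_s) f_y / (0.85 f'_c b) = 2639400/(0.85 × 24.3 × 420) = 304.25 mm.
c = a/β₁ = 304.25/0.85 = 357.94 mm; ε'_s = 0.003(c − d')/c = 0.0026 ≥ f_y/E_s = 0.0021, so compression steel does yield.
M_n = (A_s − A'_s) f_y (d − a/2) + A'_s f_y (d − d') = [2639400 × (740 − 152.125) + 456500 × (740 − 51)] × 10⁻⁶ = 1551.64 + 314.53 = 1866.17 kN·m.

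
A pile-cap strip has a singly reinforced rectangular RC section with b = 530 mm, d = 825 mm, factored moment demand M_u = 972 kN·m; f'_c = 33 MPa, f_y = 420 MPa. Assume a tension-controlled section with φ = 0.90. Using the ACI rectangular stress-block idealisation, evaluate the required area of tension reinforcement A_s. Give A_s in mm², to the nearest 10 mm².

M_n = M_u/φ = 972/0.90 = 1080 kN·m.
With M_n = 0.85 f'_c a b (d − a/2), solve the quadratic for a:
a = d − √(d² − 2M_n/(0.85 f'_c b)) = 825 − √(825² − 2 × 1080×10⁶/(0.85 × 33 × 530)) = 93.34 mm.
A_s = 0.85 f'_c a b / f_y = 0.85 × 33 × 93.34 × 530 / 420 = 3303.9 mm².

A_s ≈ 3300 mm²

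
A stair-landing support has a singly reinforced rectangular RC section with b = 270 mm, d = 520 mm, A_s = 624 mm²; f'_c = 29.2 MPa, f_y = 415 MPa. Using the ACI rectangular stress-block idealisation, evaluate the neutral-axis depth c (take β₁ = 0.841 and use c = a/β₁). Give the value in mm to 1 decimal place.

c ≈ 45.9 mm

T = A_s f_y = 624 × 415 = 258960 N = 258.96 kN.
Setting C = 0.85 f'_c a b equal to T: a = 258960/(0.85 × 29.2 × 270) = 38.643 mm.
With β₁ = 0.841, c = a/β₁ = 38.643/0.841 = 45.9 mm.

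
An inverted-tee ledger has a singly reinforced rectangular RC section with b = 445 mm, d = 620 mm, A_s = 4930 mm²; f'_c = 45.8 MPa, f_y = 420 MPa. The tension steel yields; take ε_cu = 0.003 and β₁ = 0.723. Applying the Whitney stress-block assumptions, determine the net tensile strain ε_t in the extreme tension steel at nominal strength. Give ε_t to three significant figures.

ε_t ≈ 0.00825

a = A_s f_y/(0.85 f'_c b) = 119.52 mm.
β₁ = 0.723, so c = a/β₁ = 119.52/0.723 = 165.31 mm.
From the linear strain diagram with ε_cu = 0.003: ε_t = 0.003 (d − c)/c = 0.003 × (620 − 165.31)/165.31 = 0.00825.
Since ε_t ≥ 0.005, the section is tension-controlled.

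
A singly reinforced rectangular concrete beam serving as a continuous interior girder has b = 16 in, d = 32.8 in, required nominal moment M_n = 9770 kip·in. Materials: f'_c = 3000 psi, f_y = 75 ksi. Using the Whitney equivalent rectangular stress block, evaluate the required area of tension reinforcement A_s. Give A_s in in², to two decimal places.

From M_n = 0.85 f'_c a b (d − a/2):
a = d − √(d² − 2M_n/(0.85 f'_c b)) = 32.8 − √(32.8² − 2 × 9770/(0.85 × 3 × 16)) = 8.368 in.
A_s = 0.85 f'_c a b / f_y = 0.85 × 3 × 8.368 × 16 / 75 = 4.552 in².

A_s ≈ 4.55 in²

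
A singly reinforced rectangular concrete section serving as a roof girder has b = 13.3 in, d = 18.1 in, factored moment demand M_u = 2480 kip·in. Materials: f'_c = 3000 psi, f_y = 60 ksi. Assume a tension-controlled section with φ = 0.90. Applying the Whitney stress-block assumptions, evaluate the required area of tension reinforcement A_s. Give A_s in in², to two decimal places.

A_s ≈ 2.97 in²

M_n = M_u/φ = 2480/0.90 = 2755.56 kip·in.
From M_n = 0.85 f'_c a b (d − a/2):
a = d − √(d² − 2M_n/(0.85 f'_c b)) = 18.1 − √(18.1² − 2 × 2755.56/(0.85 × 3 × 13.3)) = 5.250 in.
A_s = 0.85 f'_c a b / f_y = 0.85 × 3 × 5.250 × 13.3 / 60 = 2.968 in².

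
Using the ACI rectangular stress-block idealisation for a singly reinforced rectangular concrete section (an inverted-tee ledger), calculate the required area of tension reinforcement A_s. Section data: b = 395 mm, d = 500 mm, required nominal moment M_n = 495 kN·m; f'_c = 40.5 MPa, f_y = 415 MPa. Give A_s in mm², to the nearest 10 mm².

With M_n = 0.85 f'_c a b (d − a/2), solve the quadratic for a:
a = d − √(d² − 2M_n/(0.85 f'_c b)) = 500 − √(500² − 2 × 495×10⁶/(0.85 × 40.5 × 395)) = 79.06 mm.
A_s = 0.85 f'_c a b / f_y = 0.85 × 40.5 × 79.06 × 395 / 415 = 2590.5 mm².

A_s ≈ 2590 mm²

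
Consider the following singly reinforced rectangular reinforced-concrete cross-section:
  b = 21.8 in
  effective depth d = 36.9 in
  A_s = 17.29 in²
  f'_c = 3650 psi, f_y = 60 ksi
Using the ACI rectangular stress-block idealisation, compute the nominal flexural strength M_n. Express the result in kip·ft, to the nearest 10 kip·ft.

T = A_s f_y = 17.29 × 60 = 1037.4 kips.
a = T/(0.85 f'_c b) = 1037.4/(0.85 × 3.65 × 21.8) = 15.338 in.
M_n = T(d − a/2) = 1037.4 × (36.9 − 7.669) = 30324.2 kip·in = 30324.2/12 = 2527.02 kip·ft.

M_n ≈ 2530 kip·ft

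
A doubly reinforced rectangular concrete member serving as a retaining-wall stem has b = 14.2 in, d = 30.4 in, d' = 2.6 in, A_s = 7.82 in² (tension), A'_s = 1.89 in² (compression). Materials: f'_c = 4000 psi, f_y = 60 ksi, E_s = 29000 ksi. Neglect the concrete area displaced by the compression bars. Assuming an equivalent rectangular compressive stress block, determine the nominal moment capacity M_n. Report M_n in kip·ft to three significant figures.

M_n ≈ 1050 kip·ft

Assume both steels yield.
a = (A_s − A'_s) f_y/(0.85 f'_c b) = (7.82 − 1.89) × 60/(0.85 × 4 × 14.2) = 7.370 in.
c = a/β₁ = 7.370/0.85 = 8.671 in; ε'_s = 0.003(c − d')/c = 0.0021 ≥ ε_y = 0.0021, so the compression steel yields.
M_n = (A_s − A'_s) f_y (d − a/2) + A'_s f_y (d − d') = 355.8 × (30.4 − 3.685) + 113.4 × (30.4 − 2.6) = 9505.2 + 3152.5 = 12657.7 kip·in = 12657.7/12 = 1054.81 kip·ft.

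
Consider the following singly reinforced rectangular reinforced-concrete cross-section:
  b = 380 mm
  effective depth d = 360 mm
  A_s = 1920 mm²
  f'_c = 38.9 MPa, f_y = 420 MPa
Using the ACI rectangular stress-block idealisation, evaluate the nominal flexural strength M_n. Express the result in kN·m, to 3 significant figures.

T = A_s f_y = 1920 × 420 = 806400 N = 806.4 kN.
From C = T: a = T/(0.85 f'_c b) = 806400/(0.85 × 38.9 × 380) = 64.18 mm.
M_n = T(d − a/2) = 806.4 kN × (360 − 32.09) mm = 264.43 kN·m.

M_n ≈ 264 kN·m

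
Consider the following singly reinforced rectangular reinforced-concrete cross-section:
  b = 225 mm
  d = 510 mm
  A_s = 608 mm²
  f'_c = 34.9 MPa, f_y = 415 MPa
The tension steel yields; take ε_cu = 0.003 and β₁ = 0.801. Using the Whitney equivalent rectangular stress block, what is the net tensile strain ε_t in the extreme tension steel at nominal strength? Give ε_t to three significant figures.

ε_t ≈ 0.0294

a = A_s f_y/(0.85 f'_c b) = 37.80 mm.
β₁ = 0.801, so c = a/β₁ = 37.80/0.801 = 47.19 mm.
From the linear strain diagram with ε_cu = 0.003: ε_t = 0.003 (d − c)/c = 0.003 × (510 − 47.19)/47.19 = 0.0294.
Since ε_t ≥ 0.005, the section is tension-controlled.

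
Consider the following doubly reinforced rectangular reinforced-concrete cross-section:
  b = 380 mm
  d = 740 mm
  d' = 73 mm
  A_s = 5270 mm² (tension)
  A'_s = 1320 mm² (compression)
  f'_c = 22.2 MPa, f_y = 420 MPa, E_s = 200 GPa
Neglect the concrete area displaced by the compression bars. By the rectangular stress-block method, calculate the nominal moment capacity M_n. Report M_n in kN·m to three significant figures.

Assume both tension and compression steel yield.
Net tension couple steel: A_s − A'_s = 3950 mm².
a = (A_s − A'_s) f_y / (0.85 f'_c b) = 1659000/(0.85 × 22.2 × 380) = 231.36 mm.
c = a/β₁ = 231.36/0.85 = 272.19 mm; ε'_s = 0.003(c − d')/c = 0.0022 ≥ f_y/E_s = 0.0021, so compression steel does yield.
M_n = (A_s − A'_s) f_y (d − a/2) + A'_s f_y (d − d') = [1659000 × (740 − 115.68) + 554400 × (740 − 73)] × 10⁻⁶ = 1035.75 + 369.78 = 1405.53 kN·m.

M_n ≈ 1410 kN·m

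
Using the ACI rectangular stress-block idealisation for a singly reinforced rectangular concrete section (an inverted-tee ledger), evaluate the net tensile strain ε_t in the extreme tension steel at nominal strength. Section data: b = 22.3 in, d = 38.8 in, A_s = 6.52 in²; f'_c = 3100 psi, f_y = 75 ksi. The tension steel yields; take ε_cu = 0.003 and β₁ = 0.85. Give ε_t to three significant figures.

ε_t ≈ 0.00889

a = A_s f_y/(0.85 f'_c b) = 8.322 in.
β₁ = 0.85, so c = a/β₁ = 8.322/0.85 = 9.791 in.
From the linear strain diagram with ε_cu = 0.003: ε_t = 0.003 (d − c)/c = 0.003 × (38.8 − 9.791)/9.791 = 0.00889.
Since ε_t ≥ 0.005, the section is tension-controlled.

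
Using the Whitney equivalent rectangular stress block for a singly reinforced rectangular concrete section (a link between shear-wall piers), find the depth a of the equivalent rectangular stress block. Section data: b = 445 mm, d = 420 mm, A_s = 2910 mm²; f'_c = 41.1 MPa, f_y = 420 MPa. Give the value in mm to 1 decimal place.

T = A_s f_y = 2910 × 420 = 1222200 N = 1222.2 kN.
Setting C = 0.85 f'_c a b equal to T: a = 1222200/(0.85 × 41.1 × 445) = 78.6 mm.

a ≈ 78.6 mm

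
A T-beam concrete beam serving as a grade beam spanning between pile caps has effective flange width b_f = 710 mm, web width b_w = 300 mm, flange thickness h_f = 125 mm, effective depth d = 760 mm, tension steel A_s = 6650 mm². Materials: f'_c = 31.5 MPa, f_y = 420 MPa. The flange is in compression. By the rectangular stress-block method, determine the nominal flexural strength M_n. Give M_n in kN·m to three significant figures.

Tension: T = A_s f_y = 6650 × 420 = 2793000 N.
Try a within the flange: a = T/(0.85 f'_c b_f) = 2793000/(0.85 × 31.5 × 710) = 146.92 mm.
a = 146.92 > h_f = 125 mm: the block extends into the web. Split into flange-overhang and web parts.
C_f = 0.85 f'_c (b_f − b_w) h_f = 0.85 × 31.5 × (710 − 300) × 125 = 1372219 N.
Remaining web compression depth: a_w = (T − C_f)/(0.85 f'_c b_w) = (2793000 − 1372219)/(0.85 × 31.5 × 300) = 176.88 mm.
M_n = C_f(d − h_f/2) + (T − C_f)(d − a_w/2) = 1372219 × (760 − 62.5) + 1420781 × (760 − 88.44) = 957.12 + 954.14 = 1911.26 × 10⁶ N·mm.
M_n = 1911.26 kN·m.

M_n ≈ 1910 kN·m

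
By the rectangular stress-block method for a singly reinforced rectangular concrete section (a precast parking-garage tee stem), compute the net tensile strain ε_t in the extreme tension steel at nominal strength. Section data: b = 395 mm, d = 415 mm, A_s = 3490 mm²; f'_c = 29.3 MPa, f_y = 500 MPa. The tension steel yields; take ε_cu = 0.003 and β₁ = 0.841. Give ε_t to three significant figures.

a = A_s f_y/(0.85 f'_c b) = 177.38 mm.
β₁ = 0.841, so c = a/β₁ = 177.38/0.841 = 210.92 mm.
From the linear strain diagram with ε_cu = 0.003: ε_t = 0.003 (d − c)/c = 0.003 × (415 − 210.92)/210.92 = 0.00290.
ε_t < 0.004 — the section is over-reinforced for flexure under ACI limits.

ε_t ≈ 0.00290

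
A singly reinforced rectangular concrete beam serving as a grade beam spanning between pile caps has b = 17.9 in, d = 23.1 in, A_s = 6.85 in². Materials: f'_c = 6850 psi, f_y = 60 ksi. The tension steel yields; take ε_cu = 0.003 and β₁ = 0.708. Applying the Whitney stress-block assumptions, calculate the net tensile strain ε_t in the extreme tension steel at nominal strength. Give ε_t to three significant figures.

a = A_s f_y/(0.85 f'_c b) = 3.943 in.
β₁ = 0.708, so c = a/β₁ = 3.943/0.708 = 5.569 in.
From the linear strain diagram with ε_cu = 0.003: ε_t = 0.003 (d − c)/c = 0.003 × (23.1 − 5.569)/5.569 = 0.00944.
Since ε_t ≥ 0.005, the section is tension-controlled.

ε_t ≈ 0.00944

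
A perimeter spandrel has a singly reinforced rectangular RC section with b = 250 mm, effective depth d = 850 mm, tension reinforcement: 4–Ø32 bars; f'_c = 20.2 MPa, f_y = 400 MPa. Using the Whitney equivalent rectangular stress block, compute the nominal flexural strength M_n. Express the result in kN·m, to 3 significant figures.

A_s = 4 × 804 = 3216 mm².
T = A_s f_y = 3216 × 400 = 1286400 N = 1286.4 kN.
From C = T: a = T/(0.85 f'_c b) = 1286400/(0.85 × 20.2 × 250) = 299.69 mm.
M_n = T(d − a/2) = 1286.4 kN × (850 − 149.845) mm = 900.68 kN·m.

M_n ≈ 901 kN·m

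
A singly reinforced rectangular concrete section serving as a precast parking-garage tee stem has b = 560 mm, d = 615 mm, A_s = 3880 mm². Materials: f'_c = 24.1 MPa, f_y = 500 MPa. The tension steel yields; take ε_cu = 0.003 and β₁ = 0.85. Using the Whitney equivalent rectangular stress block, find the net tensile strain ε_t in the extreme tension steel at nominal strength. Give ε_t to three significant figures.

a = A_s f_y/(0.85 f'_c b) = 169.11 mm.
β₁ = 0.85, so c = a/β₁ = 169.11/0.85 = 198.95 mm.
From the linear strain diagram with ε_cu = 0.003: ε_t = 0.003 (d − c)/c = 0.003 × (615 − 198.95)/198.95 = 0.00627.
Since ε_t ≥ 0.005, the section is tension-controlled.

ε_t ≈ 0.00627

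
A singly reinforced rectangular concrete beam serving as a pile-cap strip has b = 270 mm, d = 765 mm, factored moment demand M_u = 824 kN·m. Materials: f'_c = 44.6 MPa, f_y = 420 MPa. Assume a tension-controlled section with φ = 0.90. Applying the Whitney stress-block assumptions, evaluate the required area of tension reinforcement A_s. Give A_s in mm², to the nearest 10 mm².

A_s ≈ 3110 mm²

M_n = M_u/φ = 824/0.90 = 915.556 kN·m.
With M_n = 0.85 f'_c a b (d − a/2), solve the quadratic for a:
a = d − √(d² − 2M_n/(0.85 f'_c b)) = 765 − √(765² − 2 × 915.556×10⁶/(0.85 × 44.6 × 270)) = 127.56 mm.
A_s = 0.85 f'_c a b / f_y = 0.85 × 44.6 × 127.56 × 270 / 420 = 3108.7 mm².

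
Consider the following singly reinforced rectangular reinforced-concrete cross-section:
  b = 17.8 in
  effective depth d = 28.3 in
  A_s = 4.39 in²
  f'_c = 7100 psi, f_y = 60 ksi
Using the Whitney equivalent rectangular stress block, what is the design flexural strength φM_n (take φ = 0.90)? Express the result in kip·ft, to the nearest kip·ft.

T = A_s f_y = 4.39 × 60 = 263.4 kips.
a = T/(0.85 f'_c b) = 263.4/(0.85 × 7.1 × 17.8) = 2.452 in.
M_n = T(d − a/2) = 263.4 × (28.3 − 1.226) = 7131.3 kip·in = 7131.3/12 = 594.28 kip·ft.
φM_n = 0.90 × 594.28 = 534.85 kip·ft.

φM_n ≈ 535 kip·ft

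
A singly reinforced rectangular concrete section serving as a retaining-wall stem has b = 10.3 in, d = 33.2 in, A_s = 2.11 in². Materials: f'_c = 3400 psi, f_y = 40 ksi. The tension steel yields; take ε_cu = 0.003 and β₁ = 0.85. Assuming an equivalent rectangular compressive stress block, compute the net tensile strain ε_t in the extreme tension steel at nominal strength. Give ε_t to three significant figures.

ε_t ≈ 0.0269

a = A_s f_y/(0.85 f'_c b) = 2.835 in.
β₁ = 0.85, so c = a/β₁ = 2.835/0.85 = 3.335 in.
From the linear strain diagram with ε_cu = 0.003: ε_t = 0.003 (d − c)/c = 0.003 × (33.2 − 3.335)/3.335 = 0.0269.
Since ε_t ≥ 0.005, the section is tension-controlled.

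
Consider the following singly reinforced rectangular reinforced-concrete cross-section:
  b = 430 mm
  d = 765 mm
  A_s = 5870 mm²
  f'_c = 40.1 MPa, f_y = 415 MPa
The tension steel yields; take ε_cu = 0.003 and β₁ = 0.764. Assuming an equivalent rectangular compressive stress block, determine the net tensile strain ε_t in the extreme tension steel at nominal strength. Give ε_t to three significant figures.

ε_t ≈ 0.00755

a = A_s f_y/(0.85 f'_c b) = 166.21 mm.
β₁ = 0.764, so c = a/β₁ = 166.21/0.764 = 217.55 mm.
From the linear strain diagram with ε_cu = 0.003: ε_t = 0.003 (d − c)/c = 0.003 × (765 − 217.55)/217.55 = 0.00755.
Since ε_t ≥ 0.005, the section is tension-controlled.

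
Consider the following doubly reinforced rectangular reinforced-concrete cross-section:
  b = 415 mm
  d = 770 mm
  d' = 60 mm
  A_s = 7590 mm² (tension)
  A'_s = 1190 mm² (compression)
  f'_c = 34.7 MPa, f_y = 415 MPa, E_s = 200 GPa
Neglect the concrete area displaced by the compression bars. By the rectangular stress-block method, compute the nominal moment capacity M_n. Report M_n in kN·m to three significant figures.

M_n ≈ 2110 kN·m

Assume both tension and compression steel yield.
Net tension couple steel: A_s − A'_s = 6400 mm².
a = (A_s − A'_s) f_y / (0.85 f'_c b) = 2656000/(0.85 × 34.7 × 415) = 216.99 mm.
c = a/β₁ = 216.99/0.802 = 270.56 mm; ε'_s = 0.003(c − d')/c = 0.0023 ≥ f_y/E_s = 0.0021, so compression steel does yield.
M_n = (A_s − A'_s) f_y (d − a/2) + A'_s f_y (d − d') = [2656000 × (770 − 108.495) + 493850 × (770 − 60)] × 10⁻⁶ = 1756.96 + 350.63 = 2107.59 kN·m.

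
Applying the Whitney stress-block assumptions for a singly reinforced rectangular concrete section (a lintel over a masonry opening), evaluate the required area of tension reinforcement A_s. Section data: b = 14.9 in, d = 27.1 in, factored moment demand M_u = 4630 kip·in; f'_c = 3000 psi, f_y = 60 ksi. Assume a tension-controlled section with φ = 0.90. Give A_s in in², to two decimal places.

M_n = M_u/φ = 4630/0.90 = 5144.44 kip·in.
From M_n = 0.85 f'_c a b (d − a/2):
a = d − √(d² − 2M_n/(0.85 f'_c b)) = 27.1 − √(27.1² − 2 × 5144.44/(0.85 × 3 × 14.9)) = 5.568 in.
A_s = 0.85 f'_c a b / f_y = 0.85 × 3 × 5.568 × 14.9 / 60 = 3.526 in².

A_s ≈ 3.53 in²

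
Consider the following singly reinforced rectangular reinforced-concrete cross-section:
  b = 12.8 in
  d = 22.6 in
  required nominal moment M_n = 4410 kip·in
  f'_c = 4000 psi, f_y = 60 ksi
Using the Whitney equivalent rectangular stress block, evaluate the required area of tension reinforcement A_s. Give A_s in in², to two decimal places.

From M_n = 0.85 f'_c a b (d − a/2):
a = d − √(d² − 2M_n/(0.85 f'_c b)) = 22.6 − √(22.6² − 2 × 4410/(0.85 × 4 × 12.8)) = 5.047 in.
A_s = 0.85 f'_c a b / f_y = 0.85 × 4 × 5.047 × 12.8 / 60 = 3.661 in².

A_s ≈ 3.66 in²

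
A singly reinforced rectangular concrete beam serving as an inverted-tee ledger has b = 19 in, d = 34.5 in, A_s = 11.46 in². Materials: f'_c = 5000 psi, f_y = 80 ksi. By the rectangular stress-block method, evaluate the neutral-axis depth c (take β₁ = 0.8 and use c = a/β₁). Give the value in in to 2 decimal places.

c ≈ 14.19 in

T = A_s f_y = 11.46 × 80 = 916.8 kips.
a = T/(0.85 f'_c b) = 916.8/(0.85 × 5 × 19) = 11.3536 in.
With β₁ = 0.8, c = a/β₁ = 11.3536/0.8 = 14.19 in.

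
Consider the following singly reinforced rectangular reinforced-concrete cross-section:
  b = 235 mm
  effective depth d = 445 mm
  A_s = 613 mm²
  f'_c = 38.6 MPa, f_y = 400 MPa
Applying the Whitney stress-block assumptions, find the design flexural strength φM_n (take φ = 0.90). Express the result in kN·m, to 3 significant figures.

φM_n ≈ 94.7 kN·m

T = A_s f_y = 613 × 400 = 245200 N = 245.2 kN.
From C = T: a = T/(0.85 f'_c b) = 245200/(0.85 × 38.6 × 235) = 31.80 mm.
M_n = T(d − a/2) = 245.2 kN × (445 − 15.9) mm = 105.22 kN·m.
φM_n = 0.90 × 105.22 = 94.70 kN·m.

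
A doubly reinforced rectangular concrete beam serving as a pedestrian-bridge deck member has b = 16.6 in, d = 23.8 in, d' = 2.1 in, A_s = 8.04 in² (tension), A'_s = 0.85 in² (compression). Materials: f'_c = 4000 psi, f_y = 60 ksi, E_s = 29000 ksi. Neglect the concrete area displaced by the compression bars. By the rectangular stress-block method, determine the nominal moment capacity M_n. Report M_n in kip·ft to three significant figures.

M_n ≈ 810 kip·ft

Assume both steels yield.
a = (A_s − A'_s) f_y/(0.85 f'_c b) = (8.04 − 0.85) × 60/(0.85 × 4 × 16.6) = 7.644 in.
c = a/β₁ = 7.644/0.85 = 8.993 in; ε'_s = 0.003(c − d')/c = 0.0023 ≥ ε_y = 0.0021, so the compression steel yields.
M_n = (A_s − A'_s) f_y (d − a/2) + A'_s f_y (d − d') = 431.4 × (23.8 − 3.822) + 51 × (23.8 − 2.1) = 8618.5 + 1106.7 = 9725.2 kip·in = 9725.2/12 = 810.43 kip·ft.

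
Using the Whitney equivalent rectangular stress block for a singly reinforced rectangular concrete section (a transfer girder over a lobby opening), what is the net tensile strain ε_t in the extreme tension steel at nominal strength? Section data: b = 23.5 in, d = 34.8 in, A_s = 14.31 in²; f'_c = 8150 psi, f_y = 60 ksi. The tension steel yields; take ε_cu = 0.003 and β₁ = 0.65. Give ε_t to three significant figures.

ε_t ≈ 0.00987

a = A_s f_y/(0.85 f'_c b) = 5.274 in.
β₁ = 0.65, so c = a/β₁ = 5.274/0.65 = 8.114 in.
From the linear strain diagram with ε_cu = 0.003: ε_t = 0.003 (d − c)/c = 0.003 × (34.8 − 8.114)/8.114 = 0.00987.
Since ε_t ≥ 0.005, the section is tension-controlled.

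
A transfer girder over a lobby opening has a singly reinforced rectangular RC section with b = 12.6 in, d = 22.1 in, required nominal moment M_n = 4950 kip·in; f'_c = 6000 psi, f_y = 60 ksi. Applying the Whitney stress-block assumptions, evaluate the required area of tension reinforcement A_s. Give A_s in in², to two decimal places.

A_s ≈ 4.09 in²

From M_n = 0.85 f'_c a b (d − a/2):
a = d − √(d² − 2M_n/(0.85 f'_c b)) = 22.1 − √(22.1² − 2 × 4950/(0.85 × 6 × 12.6)) = 3.815 in.
A_s = 0.85 f'_c a b / f_y = 0.85 × 6 × 3.815 × 12.6 / 60 = 4.086 in².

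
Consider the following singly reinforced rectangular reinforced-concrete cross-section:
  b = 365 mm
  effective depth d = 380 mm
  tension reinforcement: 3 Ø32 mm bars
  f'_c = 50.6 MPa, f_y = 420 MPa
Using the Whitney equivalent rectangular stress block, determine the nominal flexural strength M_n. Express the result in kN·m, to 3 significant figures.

A_s = 3 × 804 = 2412 mm².
T = A_s f_y = 2412 × 420 = 1013040 N = 1013.04 kN.
From C = T: a = T/(0.85 f'_c b) = 1013040/(0.85 × 50.6 × 365) = 64.53 mm.
M_n = T(d − a/2) = 1013.04 kN × (380 − 32.265) mm = 352.27 kN·m.

M_n ≈ 352 kN·m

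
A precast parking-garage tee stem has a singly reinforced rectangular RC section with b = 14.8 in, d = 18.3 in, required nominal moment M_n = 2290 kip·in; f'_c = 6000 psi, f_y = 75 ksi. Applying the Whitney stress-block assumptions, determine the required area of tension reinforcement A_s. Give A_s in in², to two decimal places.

From M_n = 0.85 f'_c a b (d − a/2):
a = d − √(d² − 2M_n/(0.85 f'_c b)) = 18.3 − √(18.3² − 2 × 2290/(0.85 × 6 × 14.8)) = 1.741 in.
A_s = 0.85 f'_c a b / f_y = 0.85 × 6 × 1.741 × 14.8 / 75 = 1.752 in².

A_s ≈ 1.75 in²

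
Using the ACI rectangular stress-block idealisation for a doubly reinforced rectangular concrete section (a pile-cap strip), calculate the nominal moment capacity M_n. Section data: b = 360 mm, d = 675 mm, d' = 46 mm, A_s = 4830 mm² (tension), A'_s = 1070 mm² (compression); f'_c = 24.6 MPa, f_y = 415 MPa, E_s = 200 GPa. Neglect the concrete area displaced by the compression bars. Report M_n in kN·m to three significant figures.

Assume both tension and compression steel yield.
Net tension couple steel: A_s − A'_s = 3760 mm².
a = (A_s − A'_s) f_y / (0.85 f'_c b) = 1560400/(0.85 × 24.6 × 360) = 207.29 mm.
c = a/β₁ = 207.29/0.85 = 243.87 mm; ε'_s = 0.003(c − d')/c = 0.0024 ≥ f_y/E_s = 0.0021, so compression steel does yield.
M_n = (A_s − A'_s) f_y (d − a/2) + A'_s f_y (d − d') = [1560400 × (675 − 103.645) + 444050 × (675 − 46)] × 10⁻⁶ = 891.54 + 279.31 = 1170.85 kN·m.

M_n ≈ 1170 kN·m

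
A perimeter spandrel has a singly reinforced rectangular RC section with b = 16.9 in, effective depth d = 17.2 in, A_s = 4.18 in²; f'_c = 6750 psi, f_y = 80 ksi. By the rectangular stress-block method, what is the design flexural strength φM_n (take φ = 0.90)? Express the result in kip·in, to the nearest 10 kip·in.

T = A_s f_y = 4.18 × 80 = 334.4 kips.
a = T/(0.85 f'_c b) = 334.4/(0.85 × 6.75 × 16.9) = 3.449 in.
M_n = T(d − a/2) = 334.4 × (17.2 − 1.7245) = 5175.0 kip·in.
φM_n = 0.90 × 5175.0 = 4657.5 kip·in.

φM_n ≈ 4660 kip·in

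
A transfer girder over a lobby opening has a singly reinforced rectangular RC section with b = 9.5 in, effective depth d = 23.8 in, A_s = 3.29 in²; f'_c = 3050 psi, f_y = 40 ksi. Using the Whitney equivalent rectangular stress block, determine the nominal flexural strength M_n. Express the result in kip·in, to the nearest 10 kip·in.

T = A_s f_y = 3.29 × 40 = 131.6 kips.
a = T/(0.85 f'_c b) = 131.6/(0.85 × 3.05 × 9.5) = 5.343 in.
M_n = T(d − a/2) = 131.6 × (23.8 − 2.6715) = 2780.5 kip·in.

M_n ≈ 2780 kip·in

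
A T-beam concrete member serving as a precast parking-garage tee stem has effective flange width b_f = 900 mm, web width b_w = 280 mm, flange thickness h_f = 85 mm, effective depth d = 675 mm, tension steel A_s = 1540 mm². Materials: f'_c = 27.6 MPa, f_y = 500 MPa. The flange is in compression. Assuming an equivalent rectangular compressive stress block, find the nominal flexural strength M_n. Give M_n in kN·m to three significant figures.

Tension: T = A_s f_y = 1540 × 500 = 770000 N.
Try a within the flange: a = T/(0.85 f'_c b_f) = 770000/(0.85 × 27.6 × 900) = 36.47 mm.
Since a = 36.47 ≤ h_f = 85 mm, the stress block lies entirely in the flange; analyse as a rectangular beam of width b_f.
M_n = T(d − a/2) = 770000 × (675 − 18.235) = 505.71 × 10⁶ N·mm.
M_n = 505.71 kN·m.

M_n ≈ 506 kN·m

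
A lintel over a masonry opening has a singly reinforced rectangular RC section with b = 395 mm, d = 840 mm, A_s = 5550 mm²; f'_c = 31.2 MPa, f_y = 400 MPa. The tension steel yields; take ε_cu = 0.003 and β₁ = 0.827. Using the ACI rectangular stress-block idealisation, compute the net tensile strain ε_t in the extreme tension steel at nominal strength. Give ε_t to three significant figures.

ε_t ≈ 0.00683

a = A_s f_y/(0.85 f'_c b) = 211.93 mm.
β₁ = 0.827, so c = a/β₁ = 211.93/0.827 = 256.26 mm.
From the linear strain diagram with ε_cu = 0.003: ε_t = 0.003 (d − c)/c = 0.003 × (840 − 256.26)/256.26 = 0.00683.
Since ε_t ≥ 0.005, the section is tension-controlled.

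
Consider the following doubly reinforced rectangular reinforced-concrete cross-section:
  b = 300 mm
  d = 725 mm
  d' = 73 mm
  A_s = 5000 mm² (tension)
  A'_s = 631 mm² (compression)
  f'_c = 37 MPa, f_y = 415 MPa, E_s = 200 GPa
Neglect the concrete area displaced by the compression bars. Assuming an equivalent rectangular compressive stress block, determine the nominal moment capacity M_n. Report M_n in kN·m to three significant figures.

M_n ≈ 1310 kN·m

Assume both tension and compression steel yield.
Net tension couple steel: A_s − A'_s = 4369 mm².
a = (A_s − A'_s) f_y / (0.85 f'_c b) = 1813135/(0.85 × 37 × 300) = 192.17 mm.
c = a/β₁ = 192.17/0.786 = 244.49 mm; ε'_s = 0.003(c − d')/c = 0.0021 ≥ f_y/E_s = 0.0021, so compression steel does yield.
M_n = (A_s − A'_s) f_y (d − a/2) + A'_s f_y (d − d') = [1813135 × (725 − 96.085) + 261865 × (725 − 73)] × 10⁻⁶ = 1140.31 + 170.74 = 1311.05 kN·m.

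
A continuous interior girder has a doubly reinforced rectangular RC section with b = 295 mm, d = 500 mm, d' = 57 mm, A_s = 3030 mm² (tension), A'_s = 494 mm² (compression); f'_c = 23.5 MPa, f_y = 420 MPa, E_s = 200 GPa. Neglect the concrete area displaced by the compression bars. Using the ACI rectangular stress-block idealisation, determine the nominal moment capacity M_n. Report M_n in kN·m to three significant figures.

Assume both tension and compression steel yield.
Net tension couple steel: A_s − A'_s = 2536 mm².
a = (A_s − A'_s) f_y / (0.85 f'_c b) = 1065120/(0.85 × 23.5 × 295) = 180.75 mm.
c = a/β₁ = 180.75/0.85 = 212.65 mm; ε'_s = 0.003(c − d')/c = 0.0022 ≥ f_y/E_s = 0.0021, so compression steel does yield.
M_n = (A_s − A'_s) f_y (d − a/2) + A'_s f_y (d − d') = [1065120 × (500 − 90.375) + 207480 × (500 − 57)] × 10⁻⁶ = 436.30 + 91.91 = 528.21 kN·m.

M_n ≈ 528 kN·m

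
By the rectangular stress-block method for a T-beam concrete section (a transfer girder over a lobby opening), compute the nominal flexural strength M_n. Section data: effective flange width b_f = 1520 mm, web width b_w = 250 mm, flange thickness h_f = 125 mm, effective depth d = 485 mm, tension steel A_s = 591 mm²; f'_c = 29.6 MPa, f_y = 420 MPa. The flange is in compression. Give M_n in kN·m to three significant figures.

M_n ≈ 120 kN·m

Tension: T = A_s f_y = 591 × 420 = 248220 N.
Try a within the flange: a = T/(0.85 f'_c b_f) = 248220/(0.85 × 29.6 × 1520) = 6.49 mm.
Since a = 6.49 ≤ h_f = 125 mm, the stress block lies entirely in the flange; analyse as a rectangular beam of width b_f.
M_n = T(d − a/2) = 248220 × (485 − 3.245) = 119.58 × 10⁶ N·mm.
M_n = 119.58 kN·m.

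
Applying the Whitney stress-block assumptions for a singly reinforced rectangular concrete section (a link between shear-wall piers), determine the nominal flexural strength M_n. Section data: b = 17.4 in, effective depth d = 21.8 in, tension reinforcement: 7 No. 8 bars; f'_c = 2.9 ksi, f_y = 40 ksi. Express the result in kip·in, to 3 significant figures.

M_n ≈ 4250 kip·in

A_s = 7 × 0.79 = 5.53 in².
T = A_s f_y = 5.53 × 40 = 221.2 kips.
a = T/(0.85 f'_c b) = 221.2/(0.85 × 2.9 × 17.4) = 5.157 in.
M_n = T(d − a/2) = 221.2 × (21.8 − 2.5785) = 4251.8 kip·in.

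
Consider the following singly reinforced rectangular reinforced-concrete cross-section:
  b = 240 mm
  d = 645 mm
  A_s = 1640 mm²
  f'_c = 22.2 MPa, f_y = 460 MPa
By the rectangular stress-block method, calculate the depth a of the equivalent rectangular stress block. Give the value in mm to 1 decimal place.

T = A_s f_y = 1640 × 460 = 754400 N = 754.4 kN.
Setting C = 0.85 f'_c a b equal to T: a = 754400/(0.85 × 22.2 × 240) = 166.6 mm.

a ≈ 166.6 mm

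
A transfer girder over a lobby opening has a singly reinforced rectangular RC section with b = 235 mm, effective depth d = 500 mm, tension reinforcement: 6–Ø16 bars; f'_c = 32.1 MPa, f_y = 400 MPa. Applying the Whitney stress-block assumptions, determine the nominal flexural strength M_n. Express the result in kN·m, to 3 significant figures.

M_n ≈ 223 kN·m

A_s = 6 × 201 = 1206 mm².
T = A_s f_y = 1206 × 400 = 482400 N = 482.4 kN.
From C = T: a = T/(0.85 f'_c b) = 482400/(0.85 × 32.1 × 235) = 75.23 mm.
M_n = T(d − a/2) = 482.4 kN × (500 − 37.615) mm = 223.05 kN·m.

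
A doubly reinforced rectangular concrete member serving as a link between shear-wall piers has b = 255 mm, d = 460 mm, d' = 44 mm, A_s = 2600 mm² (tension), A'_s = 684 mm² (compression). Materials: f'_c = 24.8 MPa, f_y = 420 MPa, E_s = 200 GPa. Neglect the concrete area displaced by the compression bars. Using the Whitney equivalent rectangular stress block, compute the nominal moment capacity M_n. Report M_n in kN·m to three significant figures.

M_n ≈ 429 kN·m

Assume both tension and compression steel yield.
Net tension couple steel: A_s − A'_s = 1916 mm².
a = (A_s − A'_s) f_y / (0.85 f'_c b) = 804720/(0.85 × 24.8 × 255) = 149.70 mm.
c = a/β₁ = 149.70/0.85 = 176.12 mm; ε'_s = 0.003(c − d')/c = 0.0023 ≥ f_y/E_s = 0.0021, so compression steel does yield.
M_n = (A_s − A'_s) f_y (d − a/2) + A'_s f_y (d − d') = [804720 × (460 − 74.85) + 287280 × (460 − 44)] × 10⁻⁶ = 309.94 + 119.51 = 429.45 kN·m.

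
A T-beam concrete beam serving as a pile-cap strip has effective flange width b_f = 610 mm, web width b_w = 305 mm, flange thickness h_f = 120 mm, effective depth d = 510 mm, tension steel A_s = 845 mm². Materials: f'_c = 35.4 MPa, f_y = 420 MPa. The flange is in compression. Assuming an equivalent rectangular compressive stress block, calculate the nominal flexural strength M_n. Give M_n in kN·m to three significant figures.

M_n ≈ 178 kN·m

Tension: T = A_s f_y = 845 × 420 = 354900 N.
Try a within the flange: a = T/(0.85 f'_c b_f) = 354900/(0.85 × 35.4 × 610) = 19.34 mm.
Since a = 19.34 ≤ h_f = 120 mm, the stress block lies entirely in the flange; analyse as a rectangular beam of width b_f.
M_n = T(d − a/2) = 354900 × (510 − 9.67) = 177.57 × 10⁶ N·mm.
M_n = 177.57 kN·m.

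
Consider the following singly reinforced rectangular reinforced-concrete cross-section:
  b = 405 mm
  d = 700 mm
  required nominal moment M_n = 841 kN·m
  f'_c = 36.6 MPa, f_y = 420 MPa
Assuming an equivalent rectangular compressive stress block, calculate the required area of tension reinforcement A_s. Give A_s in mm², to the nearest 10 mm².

With M_n = 0.85 f'_c a b (d − a/2), solve the quadratic for a:
a = d − √(d² − 2M_n/(0.85 f'_c b)) = 700 − √(700² − 2 × 841×10⁶/(0.85 × 36.6 × 405)) = 102.92 mm.
A_s = 0.85 f'_c a b / f_y = 0.85 × 36.6 × 102.92 × 405 / 420 = 3087.5 mm².

A_s ≈ 3090 mm²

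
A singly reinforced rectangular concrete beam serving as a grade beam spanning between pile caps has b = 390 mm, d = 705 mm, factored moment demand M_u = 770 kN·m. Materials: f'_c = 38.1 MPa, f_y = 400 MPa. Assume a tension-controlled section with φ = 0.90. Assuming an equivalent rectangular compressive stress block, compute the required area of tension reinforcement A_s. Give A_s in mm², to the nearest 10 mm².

M_n = M_u/φ = 770/0.90 = 855.556 kN·m.
With M_n = 0.85 f'_c a b (d − a/2), solve the quadratic for a:
a = d − √(d² − 2M_n/(0.85 f'_c b)) = 705 − √(705² − 2 × 855.556×10⁶/(0.85 × 38.1 × 390)) = 103.71 mm.
A_s = 0.85 f'_c a b / f_y = 0.85 × 38.1 × 103.71 × 390 / 400 = 3274.7 mm².

A_s ≈ 3270 mm²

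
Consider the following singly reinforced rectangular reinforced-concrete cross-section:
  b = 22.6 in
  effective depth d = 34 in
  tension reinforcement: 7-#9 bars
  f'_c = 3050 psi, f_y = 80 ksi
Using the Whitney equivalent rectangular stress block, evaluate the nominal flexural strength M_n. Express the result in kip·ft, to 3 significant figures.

A_s = 7 × 1 = 7 in².
T = A_s f_y = 7 × 80 = 560 kips.
a = T/(0.85 f'_c b) = 560/(0.85 × 3.05 × 22.6) = 9.558 in.
M_n = T(d − a/2) = 560 × (34 − 4.779) = 16363.8 kip·in = 16363.8/12 = 1363.65 kip·ft.

M_n ≈ 1360 kip·ft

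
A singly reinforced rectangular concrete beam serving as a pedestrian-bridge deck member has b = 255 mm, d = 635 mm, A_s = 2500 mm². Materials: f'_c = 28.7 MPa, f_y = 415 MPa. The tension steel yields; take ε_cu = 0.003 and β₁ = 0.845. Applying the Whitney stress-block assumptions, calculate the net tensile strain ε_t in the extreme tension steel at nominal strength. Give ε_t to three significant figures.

a = A_s f_y/(0.85 f'_c b) = 166.78 mm.
β₁ = 0.845, so c = a/β₁ = 166.78/0.845 = 197.37 mm.
From the linear strain diagram with ε_cu = 0.003: ε_t = 0.003 (d − c)/c = 0.003 × (635 − 197.37)/197.37 = 0.00665.
Since ε_t ≥ 0.005, the section is tension-controlled.

ε_t ≈ 0.00665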